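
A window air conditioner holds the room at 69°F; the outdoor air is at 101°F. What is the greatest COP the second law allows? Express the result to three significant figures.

16.5

In absolute terms T_C = 293.71 K and T_H = 311.48 K, so ΔT = 17.78 K.
For a reversible cycle, COP_Carnot = T_C/ΔT = 293.71/17.78 = 16.52.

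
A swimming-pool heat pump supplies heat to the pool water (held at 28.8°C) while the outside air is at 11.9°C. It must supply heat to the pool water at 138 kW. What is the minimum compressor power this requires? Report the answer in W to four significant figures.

In absolute terms T_C = 285.05 K and T_H = 301.95 K, so ΔT = 16.90 K.
COP_Carnot = T_H/ΔT = 301.95/16.90 = 17.87.
Ẇ_min = Q̇/COP_Carnot = 138.0/17.87 = 7.724 kW = 7724 W.

7724 W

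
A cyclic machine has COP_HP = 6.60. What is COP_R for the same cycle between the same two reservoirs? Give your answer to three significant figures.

5.60

Since Q_H = Q_C + W for any cycle, COP_R = Q_C/W = Q_H/W − 1.
COP_R = 6.60 − 1 = 5.60.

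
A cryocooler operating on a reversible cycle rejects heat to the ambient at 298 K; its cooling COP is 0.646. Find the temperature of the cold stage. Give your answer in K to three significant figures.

117 K

For a Carnot refrigerator COP_R = T_C/(T_H − T_C), so T_C = COP·T_H/(1 + COP).
With T_H = 298.00 K, T_C = 0.646 × 298.00/1.646 = 116.96 K.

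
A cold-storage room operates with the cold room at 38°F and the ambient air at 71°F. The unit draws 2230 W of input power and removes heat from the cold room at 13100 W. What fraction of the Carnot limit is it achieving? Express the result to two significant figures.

COP_actual = Q̇_C/Ẇ = 13100/2230 = 5.874.
In absolute terms T_C = 276.48 K and T_H = 294.82 K, so ΔT = 18.33 K.
COP_Carnot = T_C/ΔT = 276.48/18.33 = 15.08.
η_II = COP_actual/COP_Carnot = 5.874/15.08 = 0.3895.

0.39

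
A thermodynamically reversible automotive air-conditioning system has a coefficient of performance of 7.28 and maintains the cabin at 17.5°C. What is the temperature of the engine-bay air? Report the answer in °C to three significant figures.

COP_R = T_C/(T_H − T_C) gives T_H − T_C = T_C/COP.
With T_C = 290.65 K, T_H = 290.65 × (1 + 1/7.28) = 330.57 K.
Converting, 330.57 K = 57.42°C.

57.4 °C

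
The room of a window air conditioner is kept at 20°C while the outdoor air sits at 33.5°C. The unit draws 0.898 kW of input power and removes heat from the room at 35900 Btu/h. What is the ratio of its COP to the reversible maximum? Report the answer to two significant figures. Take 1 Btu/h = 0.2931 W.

Converting, Q̇_C = 35900 Btu/h = 10.52 kW, so COP_actual = Q̇_C/Ẇ = 10.52/0.8980 = 11.72.
In absolute terms T_C = 293.15 K and T_H = 306.65 K, so ΔT = 13.50 K.
COP_Carnot = T_C/ΔT = 293.15/13.50 = 21.71.
η_II = COP_actual/COP_Carnot = 11.72/21.71 = 0.5396.

0.54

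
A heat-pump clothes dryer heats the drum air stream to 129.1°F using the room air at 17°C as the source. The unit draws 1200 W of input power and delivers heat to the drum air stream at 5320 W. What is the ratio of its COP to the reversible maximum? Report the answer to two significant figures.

COP_actual = Q̇_H/Ẇ = 5320/1200 = 4.433.
In absolute terms T_C = 290.15 K and T_H = 327.09 K, so ΔT = 36.94 K.
COP_Carnot = T_H/ΔT = 327.09/36.94 = 8.854.
η_II = COP_actual/COP_Carnot = 4.433/8.854 = 0.5007.

0.50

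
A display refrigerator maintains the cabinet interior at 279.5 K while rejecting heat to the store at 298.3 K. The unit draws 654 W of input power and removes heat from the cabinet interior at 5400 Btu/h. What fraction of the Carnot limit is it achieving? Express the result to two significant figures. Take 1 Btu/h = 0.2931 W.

Converting, Q̇_C = 5400 Btu/h = 1583 W, so COP_actual = Q̇_C/Ẇ = 1583/654.0 = 2.420.
The reservoir spacing is ΔT = 298.3 − 279.5 = 18.80 K.
COP_Carnot = T_C/ΔT = 279.50/18.80 = 14.87.
η_II = COP_actual/COP_Carnot = 2.420/14.87 = 0.1628.

0.16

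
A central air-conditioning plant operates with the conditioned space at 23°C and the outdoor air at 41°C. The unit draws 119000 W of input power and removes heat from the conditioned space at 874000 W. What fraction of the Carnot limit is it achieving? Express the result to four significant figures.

0.4464

COP_actual = Q̇_C/Ẇ = 874000/119000 = 7.345.
In absolute terms T_C = 296.15 K and T_H = 314.15 K, so ΔT = 18.00 K.
COP_Carnot = T_C/ΔT = 296.15/18.00 = 16.45.
η_II = COP_actual/COP_Carnot = 7.345/16.45 = 0.4464.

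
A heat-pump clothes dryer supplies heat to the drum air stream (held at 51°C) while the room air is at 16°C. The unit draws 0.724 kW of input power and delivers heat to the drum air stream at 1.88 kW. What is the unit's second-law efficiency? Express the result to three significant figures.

COP_actual = Q̇_H/Ẇ = 1.880/0.7240 = 2.597.
In absolute terms T_C = 289.15 K and T_H = 324.15 K, so ΔT = 35.00 K.
COP_Carnot = T_H/ΔT = 324.15/35.00 = 9.261.
η_II = COP_actual/COP_Carnot = 2.597/9.261 = 0.2804.

0.280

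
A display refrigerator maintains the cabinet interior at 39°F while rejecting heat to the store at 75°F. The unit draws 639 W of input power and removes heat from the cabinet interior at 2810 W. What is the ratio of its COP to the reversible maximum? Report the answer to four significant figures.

COP_actual = Q̇_C/Ẇ = 2810/639.0 = 4.397.
In absolute terms T_C = 277.04 K and T_H = 297.04 K, so ΔT = 20.00 K.
COP_Carnot = T_C/ΔT = 277.04/20.00 = 13.85.
η_II = COP_actual/COP_Carnot = 4.397/13.85 = 0.3175.

0.3175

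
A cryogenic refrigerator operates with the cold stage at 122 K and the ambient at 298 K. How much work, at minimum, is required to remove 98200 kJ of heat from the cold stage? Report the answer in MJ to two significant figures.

The reservoir spacing is ΔT = 298 − 122 = 176.0 K.
The reversible limit is COP_R = T_C/ΔT = 0.6932, so W_min = Q_C/COP = Q_C·ΔT/T_C.
W_min = 98200 × 176.0/122.00 = 141700 kJ = 141.7 MJ.

140 MJ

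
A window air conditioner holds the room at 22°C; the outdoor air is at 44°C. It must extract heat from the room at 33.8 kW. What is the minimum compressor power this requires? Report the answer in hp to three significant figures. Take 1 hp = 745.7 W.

3.38 hp

In absolute terms T_C = 295.15 K and T_H = 317.15 K, so ΔT = 22.00 K.
COP_Carnot = T_C/ΔT = 295.15/22.00 = 13.42.
Ẇ_min = Q̇/COP_Carnot = 33.80/13.42 = 2.519 kW = 3.379 hp.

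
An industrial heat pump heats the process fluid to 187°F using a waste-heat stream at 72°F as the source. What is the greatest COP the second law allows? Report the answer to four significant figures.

In absolute terms T_C = 295.37 K and T_H = 359.26 K, so ΔT = 63.89 K.
For a reversible cycle, COP_Carnot = T_H/ΔT = 359.26/63.89 = 5.623.

5.623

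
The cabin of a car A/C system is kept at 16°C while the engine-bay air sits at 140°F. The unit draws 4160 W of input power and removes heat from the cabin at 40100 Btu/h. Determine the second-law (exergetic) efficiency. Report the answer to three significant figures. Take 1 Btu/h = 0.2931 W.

0.430

Converting, Q̇_C = 40100 Btu/h = 11750 W, so COP_actual = Q̇_C/Ẇ = 11750/4160 = 2.825.
In absolute terms T_C = 289.15 K and T_H = 333.15 K, so ΔT = 44.00 K.
COP_Carnot = T_C/ΔT = 289.15/44.00 = 6.572.
η_II = COP_actual/COP_Carnot = 2.825/6.572 = 0.4299.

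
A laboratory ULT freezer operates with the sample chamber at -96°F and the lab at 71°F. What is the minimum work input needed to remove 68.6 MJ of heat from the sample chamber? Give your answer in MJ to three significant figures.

In absolute terms T_C = 202.04 K and T_H = 294.82 K, so ΔT = 92.78 K.
The reversible limit is COP_R = T_C/ΔT = 2.178, so W_min = Q_C/COP = Q_C·ΔT/T_C.
W_min = 68.60 × 92.78/202.04 = 31.50 MJ.

31.5 MJ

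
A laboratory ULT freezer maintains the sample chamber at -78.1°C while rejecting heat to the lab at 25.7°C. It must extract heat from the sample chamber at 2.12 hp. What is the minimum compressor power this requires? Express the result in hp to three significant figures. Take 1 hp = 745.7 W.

In absolute terms T_C = 195.05 K and T_H = 298.85 K, so ΔT = 103.8 K.
COP_Carnot = T_C/ΔT = 195.05/103.8 = 1.879.
Ẇ_min = Q̇/COP_Carnot = 2.120/1.879 = 1.128 hp.

1.13 hp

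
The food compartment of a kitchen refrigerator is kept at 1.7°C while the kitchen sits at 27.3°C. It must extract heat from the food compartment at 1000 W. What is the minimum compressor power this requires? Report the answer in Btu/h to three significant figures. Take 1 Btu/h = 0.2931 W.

318 Btu/h

In absolute terms T_C = 274.85 K and T_H = 300.45 K, so ΔT = 25.60 K.
COP_Carnot = T_C/ΔT = 274.85/25.60 = 10.74.
Ẇ_min = Q̇/COP_Carnot = 1000/10.74 = 93.14 W = 317.8 Btu/h.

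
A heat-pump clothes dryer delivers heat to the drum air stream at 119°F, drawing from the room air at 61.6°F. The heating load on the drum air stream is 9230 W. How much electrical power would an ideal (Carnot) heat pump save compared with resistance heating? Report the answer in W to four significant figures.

In absolute terms T_C = 289.59 K and T_H = 321.48 K, so ΔT = 31.89 K.
COP_Carnot = T_H/ΔT = 321.48/31.89 = 10.08.
Resistance heating needs Ẇ_res = Q̇_H = 9230 W; the reversible heat pump needs only Ẇ_hp = Q̇_H/COP = 915.6 W.
Saving = 9230 − 915.6 = 8314 W.

8314 W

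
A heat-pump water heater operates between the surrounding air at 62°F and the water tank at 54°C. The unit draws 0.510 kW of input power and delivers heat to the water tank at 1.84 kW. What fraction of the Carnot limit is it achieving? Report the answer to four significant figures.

0.4117

COP_actual = Q̇_H/Ẇ = 1.840/0.5100 = 3.608.
In absolute terms T_C = 289.82 K and T_H = 327.15 K, so ΔT = 37.33 K.
COP_Carnot = T_H/ΔT = 327.15/37.33 = 8.763.
η_II = COP_actual/COP_Carnot = 3.608/8.763 = 0.4117.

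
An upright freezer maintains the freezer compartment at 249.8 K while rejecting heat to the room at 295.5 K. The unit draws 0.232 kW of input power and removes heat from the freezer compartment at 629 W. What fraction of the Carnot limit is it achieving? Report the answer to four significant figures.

Converting, Q̇_C = 629.0 W = 0.6290 kW, so COP_actual = Q̇_C/Ẇ = 0.6290/0.2320 = 2.711.
The reservoir spacing is ΔT = 295.5 − 249.8 = 45.70 K.
COP_Carnot = T_C/ΔT = 249.80/45.70 = 5.466.
η_II = COP_actual/COP_Carnot = 2.711/5.466 = 0.4960.

0.4960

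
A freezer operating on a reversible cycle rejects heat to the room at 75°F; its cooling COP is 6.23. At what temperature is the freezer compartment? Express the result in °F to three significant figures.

For a Carnot refrigerator COP_R = T_C/(T_H − T_C), so T_C = COP·T_H/(1 + COP).
With T_H = 297.04 K, T_C = 6.23 × 297.04/7.230 = 255.95 K.
Converting, 255.95 K = 1.05°F.

1.05 °F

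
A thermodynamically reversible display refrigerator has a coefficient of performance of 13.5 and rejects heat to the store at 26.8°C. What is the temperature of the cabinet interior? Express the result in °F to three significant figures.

For a Carnot refrigerator COP_R = T_C/(T_H − T_C), so T_C = COP·T_H/(1 + COP).
With T_H = 299.95 K, T_C = 13.5 × 299.95/14.50 = 279.26 K.
Converting, 279.26 K = 43.00°F.

43.0 °F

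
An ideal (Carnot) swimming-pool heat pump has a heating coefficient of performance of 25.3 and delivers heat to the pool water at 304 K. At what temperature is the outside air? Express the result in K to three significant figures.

292 K

COP_HP = T_H/(T_H − T_C) gives T_H − T_C = T_H/COP.
With T_H = 304.00 K, T_C = 304.00 × (1 − 1/25.3) = 291.98 K.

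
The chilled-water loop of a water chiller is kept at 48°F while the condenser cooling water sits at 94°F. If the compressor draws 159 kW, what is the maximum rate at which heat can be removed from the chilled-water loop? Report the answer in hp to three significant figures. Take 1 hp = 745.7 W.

2350 hp

In absolute terms T_C = 282.04 K and T_H = 307.59 K, so ΔT = 25.56 K.
COP_Carnot = T_C/ΔT = 282.04/25.56 = 11.04.
Q̇_max = COP_Carnot × Ẇ = 11.04 × 159.0 kW = 1755 kW = 2353 hp.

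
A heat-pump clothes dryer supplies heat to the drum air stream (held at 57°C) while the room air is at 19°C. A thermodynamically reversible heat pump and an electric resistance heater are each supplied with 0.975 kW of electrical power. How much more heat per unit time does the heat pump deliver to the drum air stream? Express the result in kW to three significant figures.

In absolute terms T_C = 292.15 K and T_H = 330.15 K, so ΔT = 38.00 K.
COP_Carnot = T_H/ΔT = 330.15/38.00 = 8.688.
The heat pump delivers Q̇_H = COP × Ẇ = 8.471 kW; the resistance heater delivers Ẇ = 0.9750 kW.
Extra = (COP − 1)·Ẇ = 7.496 kW.

7.50 kW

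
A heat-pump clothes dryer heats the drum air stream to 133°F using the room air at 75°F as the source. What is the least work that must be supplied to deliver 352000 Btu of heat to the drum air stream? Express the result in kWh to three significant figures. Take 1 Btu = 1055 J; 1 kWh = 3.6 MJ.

In absolute terms T_C = 297.04 K and T_H = 329.26 K, so ΔT = 32.22 K.
The reversible limit is COP_HP = T_H/ΔT = 10.22, so W_min = Q_H/COP = Q_H·ΔT/T_H.
W_min = 352000 × 32.22/329.26 = 34450 Btu = 10.10 kWh.

10.1 kWh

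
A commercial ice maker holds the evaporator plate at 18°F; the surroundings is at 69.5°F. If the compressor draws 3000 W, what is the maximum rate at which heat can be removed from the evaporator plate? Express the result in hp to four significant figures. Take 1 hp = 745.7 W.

In absolute terms T_C = 265.37 K and T_H = 293.98 K, so ΔT = 28.61 K.
COP_Carnot = T_C/ΔT = 265.37/28.61 = 9.275.
Q̇_max = COP_Carnot × Ẇ = 9.275 × 3000 W = 27830 W = 37.31 hp.

37.31 hp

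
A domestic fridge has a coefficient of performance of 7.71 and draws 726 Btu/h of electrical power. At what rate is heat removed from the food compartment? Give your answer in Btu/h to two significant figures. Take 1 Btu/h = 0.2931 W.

5600 Btu/h

Q̇_C = COP × Ẇ = 7.71 × 726.0 = 5597 Btu/h.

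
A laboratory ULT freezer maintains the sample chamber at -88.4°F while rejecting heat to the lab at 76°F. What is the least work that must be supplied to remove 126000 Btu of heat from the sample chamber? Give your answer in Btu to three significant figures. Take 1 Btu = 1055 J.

55800 Btu

In absolute terms T_C = 206.26 K and T_H = 297.59 K, so ΔT = 91.33 K.
The reversible limit is COP_R = T_C/ΔT = 2.258, so W_min = Q_C/COP = Q_C·ΔT/T_C.
W_min = 126000 × 91.33/206.26 = 55790 Btu.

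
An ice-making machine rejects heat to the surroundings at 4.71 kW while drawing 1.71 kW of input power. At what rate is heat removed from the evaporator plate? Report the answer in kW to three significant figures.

For a cyclic device the first law requires Q̇_H = Q̇_C + Ẇ.
Q̇_C = Q̇_H − Ẇ = 3.000 kW.

3.00 kW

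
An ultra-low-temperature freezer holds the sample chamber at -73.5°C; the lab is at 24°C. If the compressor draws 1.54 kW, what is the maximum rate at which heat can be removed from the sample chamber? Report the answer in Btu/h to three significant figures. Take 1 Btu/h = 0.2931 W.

10800 Btu/h

In absolute terms T_C = 199.65 K and T_H = 297.15 K, so ΔT = 97.50 K.
COP_Carnot = T_C/ΔT = 199.65/97.50 = 2.048.
Q̇_max = COP_Carnot × Ẇ = 2.048 × 1.540 kW = 3.153 kW = 10760 Btu/h.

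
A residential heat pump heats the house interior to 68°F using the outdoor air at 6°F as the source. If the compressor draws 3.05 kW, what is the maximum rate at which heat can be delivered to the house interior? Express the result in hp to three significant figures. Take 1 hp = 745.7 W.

34.8 hp

In absolute terms T_C = 258.71 K and T_H = 293.15 K, so ΔT = 34.44 K.
COP_Carnot = T_H/ΔT = 293.15/34.44 = 8.511.
Q̇_max = COP_Carnot × Ẇ = 8.511 × 3.050 kW = 25.96 kW = 34.81 hp.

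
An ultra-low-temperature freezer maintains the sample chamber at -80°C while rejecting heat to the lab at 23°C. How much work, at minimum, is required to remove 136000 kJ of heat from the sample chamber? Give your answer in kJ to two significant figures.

In absolute terms T_C = 193.15 K and T_H = 296.15 K, so ΔT = 103.0 K.
The reversible limit is COP_R = T_C/ΔT = 1.875, so W_min = Q_C/COP = Q_C·ΔT/T_C.
W_min = 136000 × 103.0/193.15 = 72520 kJ.

73000 kJ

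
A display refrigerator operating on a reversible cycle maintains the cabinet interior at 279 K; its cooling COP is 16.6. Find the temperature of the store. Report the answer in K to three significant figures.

COP_R = T_C/(T_H − T_C) gives T_H − T_C = T_C/COP.
With T_C = 279.00 K, T_H = 279.00 × (1 + 1/16.6) = 295.81 K.

296 K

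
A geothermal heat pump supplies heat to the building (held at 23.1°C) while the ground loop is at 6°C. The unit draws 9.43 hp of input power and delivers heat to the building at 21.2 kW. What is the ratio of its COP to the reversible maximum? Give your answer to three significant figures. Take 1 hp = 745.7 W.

0.174

Converting, Q̇_H = 21.20 kW = 28.43 hp, so COP_actual = Q̇_H/Ẇ = 28.43/9.430 = 3.015.
In absolute terms T_C = 279.15 K and T_H = 296.25 K, so ΔT = 17.10 K.
COP_Carnot = T_H/ΔT = 296.25/17.10 = 17.32.
η_II = COP_actual/COP_Carnot = 3.015/17.32 = 0.1740.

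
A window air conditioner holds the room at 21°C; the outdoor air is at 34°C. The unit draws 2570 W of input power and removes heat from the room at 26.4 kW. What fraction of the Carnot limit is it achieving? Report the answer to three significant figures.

Converting, Q̇_C = 26.40 kW = 26400 W, so COP_actual = Q̇_C/Ẇ = 26400/2570 = 10.27.
In absolute terms T_C = 294.15 K and T_H = 307.15 K, so ΔT = 13.00 K.
COP_Carnot = T_C/ΔT = 294.15/13.00 = 22.63.
η_II = COP_actual/COP_Carnot = 10.27/22.63 = 0.4540.

0.454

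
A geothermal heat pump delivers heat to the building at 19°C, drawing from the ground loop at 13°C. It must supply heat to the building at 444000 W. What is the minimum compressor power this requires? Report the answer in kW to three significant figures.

In absolute terms T_C = 286.15 K and T_H = 292.15 K, so ΔT = 6.000 K.
COP_Carnot = T_H/ΔT = 292.15/6.000 = 48.69.
Ẇ_min = Q̇/COP_Carnot = 444000/48.69 = 9119 W = 9.119 kW.

9.12 kW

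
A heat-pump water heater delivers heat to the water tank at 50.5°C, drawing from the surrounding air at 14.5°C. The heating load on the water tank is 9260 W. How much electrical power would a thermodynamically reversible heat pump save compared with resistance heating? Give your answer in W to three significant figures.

8230 W

In absolute terms T_C = 287.65 K and T_H = 323.65 K, so ΔT = 36.00 K.
COP_Carnot = T_H/ΔT = 323.65/36.00 = 8.990.
Resistance heating needs Ẇ_res = Q̇_H = 9260 W; the reversible heat pump needs only Ẇ_hp = Q̇_H/COP = 1030 W.
Saving = 9260 − 1030 = 8230 W.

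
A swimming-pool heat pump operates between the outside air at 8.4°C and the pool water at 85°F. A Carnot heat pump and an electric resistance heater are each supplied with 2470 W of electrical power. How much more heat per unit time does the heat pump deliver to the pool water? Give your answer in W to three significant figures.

33000 W

In absolute terms T_C = 281.55 K and T_H = 302.59 K, so ΔT = 21.04 K.
COP_Carnot = T_H/ΔT = 302.59/21.04 = 14.38.
The heat pump delivers Q̇_H = COP × Ẇ = 35520 W; the resistance heater delivers Ẇ = 2470 W.
Extra = (COP − 1)·Ẇ = 33050 W.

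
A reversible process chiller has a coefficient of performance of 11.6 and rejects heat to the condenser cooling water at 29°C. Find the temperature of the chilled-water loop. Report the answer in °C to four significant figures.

For a Carnot refrigerator COP_R = T_C/(T_H − T_C), so T_C = COP·T_H/(1 + COP).
With T_H = 302.15 K, T_C = 11.6 × 302.15/12.60 = 278.17 K.
Converting, 278.17 K = 5.02°C.

5.020 °C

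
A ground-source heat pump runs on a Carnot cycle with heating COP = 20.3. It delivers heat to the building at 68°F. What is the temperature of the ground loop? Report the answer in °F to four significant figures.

COP_HP = T_H/(T_H − T_C) gives T_H − T_C = T_H/COP.
With T_H = 293.15 K, T_C = 293.15 × (1 − 1/20.3) = 278.71 K.
Converting, 278.71 K = 42.01°F.

42.01 °F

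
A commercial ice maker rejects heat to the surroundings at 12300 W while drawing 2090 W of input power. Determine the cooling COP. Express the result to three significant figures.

4.89

The first law gives Q̇_H = Q̇_C + Ẇ, so the three rates are Q̇_C = 10210, Q̇_H = 12300, Ẇ = 2090 W.
COP_R = Q̇_C/Ẇ = 10210/2090 = 4.885.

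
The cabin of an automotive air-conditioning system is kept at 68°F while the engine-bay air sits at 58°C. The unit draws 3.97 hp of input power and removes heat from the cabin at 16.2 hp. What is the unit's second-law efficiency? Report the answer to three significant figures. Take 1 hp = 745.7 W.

0.529

COP_actual = Q̇_C/Ẇ = 16.20/3.970 = 4.081.
In absolute terms T_C = 293.15 K and T_H = 331.15 K, so ΔT = 38.00 K.
COP_Carnot = T_C/ΔT = 293.15/38.00 = 7.714.
η_II = COP_actual/COP_Carnot = 4.081/7.714 = 0.5290.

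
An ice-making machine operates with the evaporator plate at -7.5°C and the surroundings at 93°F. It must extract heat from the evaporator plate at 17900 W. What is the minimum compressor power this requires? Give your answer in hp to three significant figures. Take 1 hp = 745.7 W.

In absolute terms T_C = 265.65 K and T_H = 307.04 K, so ΔT = 41.39 K.
COP_Carnot = T_C/ΔT = 265.65/41.39 = 6.418.
Ẇ_min = Q̇/COP_Carnot = 17900/6.418 = 2789 W = 3.740 hp.

3.74 hp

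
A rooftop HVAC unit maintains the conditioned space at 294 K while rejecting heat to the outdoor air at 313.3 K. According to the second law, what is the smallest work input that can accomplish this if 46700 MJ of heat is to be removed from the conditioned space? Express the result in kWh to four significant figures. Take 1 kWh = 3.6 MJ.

851.6 kWh

The reservoir spacing is ΔT = 313.3 − 294 = 19.30 K.
The reversible limit is COP_R = T_C/ΔT = 15.23, so W_min = Q_C/COP = Q_C·ΔT/T_C.
W_min = 46700 × 19.30/294.00 = 3066 MJ = 851.6 kWh.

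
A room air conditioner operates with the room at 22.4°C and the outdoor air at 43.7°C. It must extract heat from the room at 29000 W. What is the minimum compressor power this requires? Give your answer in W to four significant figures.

In absolute terms T_C = 295.55 K and T_H = 316.85 K, so ΔT = 21.30 K.
COP_Carnot = T_C/ΔT = 295.55/21.30 = 13.88.
Ẇ_min = Q̇/COP_Carnot = 29000/13.88 = 2090 W.

2090 W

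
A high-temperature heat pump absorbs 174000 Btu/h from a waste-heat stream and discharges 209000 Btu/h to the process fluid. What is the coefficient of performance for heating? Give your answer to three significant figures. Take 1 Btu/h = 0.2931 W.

5.97

The first law gives Q̇_H = Q̇_C + Ẇ, so the three rates are Q̇_C = 174000, Q̇_H = 209000, Ẇ = 35000 Btu/h.
COP_HP = Q̇_H/Ẇ = 209000/35000 = 5.971.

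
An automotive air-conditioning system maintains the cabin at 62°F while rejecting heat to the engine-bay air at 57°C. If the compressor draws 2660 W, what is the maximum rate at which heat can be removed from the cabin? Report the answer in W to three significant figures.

19100 W

In absolute terms T_C = 289.82 K and T_H = 330.15 K, so ΔT = 40.33 K.
COP_Carnot = T_C/ΔT = 289.82/40.33 = 7.186.
Q̇_max = COP_Carnot × Ẇ = 7.186 × 2660 W = 19110 W.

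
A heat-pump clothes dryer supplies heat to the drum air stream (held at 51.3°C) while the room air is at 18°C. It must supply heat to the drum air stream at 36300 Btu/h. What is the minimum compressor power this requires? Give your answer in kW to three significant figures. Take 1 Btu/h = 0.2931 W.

1.09 kW

In absolute terms T_C = 291.15 K and T_H = 324.45 K, so ΔT = 33.30 K.
COP_Carnot = T_H/ΔT = 324.45/33.30 = 9.743.
Ẇ_min = Q̇/COP_Carnot = 36300/9.743 = 3726 Btu/h = 1.092 kW.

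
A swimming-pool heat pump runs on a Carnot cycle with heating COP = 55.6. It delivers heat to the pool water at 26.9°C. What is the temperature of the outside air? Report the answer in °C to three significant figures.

COP_HP = T_H/(T_H − T_C) gives T_H − T_C = T_H/COP.
With T_H = 300.05 K, T_C = 300.05 × (1 − 1/55.6) = 294.65 K.
Converting, 294.65 K = 21.50°C.

21.5 °C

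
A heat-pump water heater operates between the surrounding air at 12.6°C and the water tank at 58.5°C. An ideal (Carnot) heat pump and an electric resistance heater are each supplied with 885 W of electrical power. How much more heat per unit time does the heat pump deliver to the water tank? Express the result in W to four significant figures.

5510 W

In absolute terms T_C = 285.75 K and T_H = 331.65 K, so ΔT = 45.90 K.
COP_Carnot = T_H/ΔT = 331.65/45.90 = 7.225.
The heat pump delivers Q̇_H = COP × Ẇ = 6395 W; the resistance heater delivers Ẇ = 885.0 W.
Extra = (COP − 1)·Ẇ = 5510 W.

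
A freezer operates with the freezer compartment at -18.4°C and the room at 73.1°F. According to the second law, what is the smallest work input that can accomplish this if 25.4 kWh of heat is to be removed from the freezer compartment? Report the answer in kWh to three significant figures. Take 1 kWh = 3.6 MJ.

4.11 kWh

In absolute terms T_C = 254.75 K and T_H = 295.98 K, so ΔT = 41.23 K.
The reversible limit is COP_R = T_C/ΔT = 6.178, so W_min = Q_C/COP = Q_C·ΔT/T_C.
W_min = 25.40 × 41.23/254.75 = 4.111 kWh.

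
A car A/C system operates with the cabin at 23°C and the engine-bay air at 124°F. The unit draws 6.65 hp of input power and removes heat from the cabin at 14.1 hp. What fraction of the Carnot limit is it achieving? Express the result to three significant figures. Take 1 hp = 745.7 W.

COP_actual = Q̇_C/Ẇ = 14.10/6.650 = 2.120.
In absolute terms T_C = 296.15 K and T_H = 324.26 K, so ΔT = 28.11 K.
COP_Carnot = T_C/ΔT = 296.15/28.11 = 10.53.
η_II = COP_actual/COP_Carnot = 2.120/10.53 = 0.2013.

0.201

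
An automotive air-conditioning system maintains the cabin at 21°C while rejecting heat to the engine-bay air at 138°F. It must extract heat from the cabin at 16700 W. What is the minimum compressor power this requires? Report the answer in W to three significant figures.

In absolute terms T_C = 294.15 K and T_H = 332.04 K, so ΔT = 37.89 K.
COP_Carnot = T_C/ΔT = 294.15/37.89 = 7.763.
Ẇ_min = Q̇/COP_Carnot = 16700/7.763 = 2151 W.

2150 W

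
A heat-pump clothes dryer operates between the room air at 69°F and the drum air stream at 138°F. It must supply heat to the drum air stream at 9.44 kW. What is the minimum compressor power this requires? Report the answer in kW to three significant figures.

In absolute terms T_C = 293.71 K and T_H = 332.04 K, so ΔT = 38.33 K.
COP_Carnot = T_H/ΔT = 332.04/38.33 = 8.662.
Ẇ_min = Q̇/COP_Carnot = 9.440/8.662 = 1.090 kW.

1.09 kW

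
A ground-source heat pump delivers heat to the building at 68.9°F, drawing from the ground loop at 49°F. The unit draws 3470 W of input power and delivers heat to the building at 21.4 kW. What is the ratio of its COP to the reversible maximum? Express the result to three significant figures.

0.232

Converting, Q̇_H = 21.40 kW = 21400 W, so COP_actual = Q̇_H/Ẇ = 21400/3470 = 6.167.
In absolute terms T_C = 282.59 K and T_H = 293.65 K, so ΔT = 11.06 K.
COP_Carnot = T_H/ΔT = 293.65/11.06 = 26.56.
η_II = COP_actual/COP_Carnot = 6.167/26.56 = 0.2322.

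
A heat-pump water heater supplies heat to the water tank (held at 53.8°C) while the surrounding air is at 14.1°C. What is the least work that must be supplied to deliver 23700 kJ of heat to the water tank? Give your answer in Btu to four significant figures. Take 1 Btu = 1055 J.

In absolute terms T_C = 287.25 K and T_H = 326.95 K, so ΔT = 39.70 K.
The reversible limit is COP_HP = T_H/ΔT = 8.236, so W_min = Q_H/COP = Q_H·ΔT/T_H.
W_min = 23700 × 39.70/326.95 = 2878 kJ = 2728 Btu.

2728 Btu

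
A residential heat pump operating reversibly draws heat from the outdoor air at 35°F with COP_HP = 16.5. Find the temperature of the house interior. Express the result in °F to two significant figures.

67 °F

COP_HP = T_H/(T_H − T_C) rearranges to T_H = COP·T_C/(COP − 1).
With T_C = 274.82 K, T_H = 16.5 × 274.82/15.50 = 292.55 K.
Converting, 292.55 K = 66.91°F.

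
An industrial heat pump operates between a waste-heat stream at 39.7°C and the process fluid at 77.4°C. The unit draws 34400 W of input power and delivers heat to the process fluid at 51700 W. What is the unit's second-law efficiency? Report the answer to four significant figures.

COP_actual = Q̇_H/Ẇ = 51700/34400 = 1.503.
In absolute terms T_C = 312.85 K and T_H = 350.55 K, so ΔT = 37.70 K.
COP_Carnot = T_H/ΔT = 350.55/37.70 = 9.298.
η_II = COP_actual/COP_Carnot = 1.503/9.298 = 0.1616.

0.1616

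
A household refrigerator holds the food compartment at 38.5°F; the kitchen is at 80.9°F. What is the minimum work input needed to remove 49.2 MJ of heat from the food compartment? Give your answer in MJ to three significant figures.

In absolute terms T_C = 276.76 K and T_H = 300.32 K, so ΔT = 23.56 K.
The reversible limit is COP_R = T_C/ΔT = 11.75, so W_min = Q_C/COP = Q_C·ΔT/T_C.
W_min = 49.20 × 23.56/276.76 = 4.187 MJ.

4.19 MJ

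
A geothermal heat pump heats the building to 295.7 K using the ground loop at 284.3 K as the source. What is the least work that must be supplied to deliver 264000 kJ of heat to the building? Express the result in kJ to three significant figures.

The reservoir spacing is ΔT = 295.7 − 284.3 = 11.40 K.
The reversible limit is COP_HP = T_H/ΔT = 25.94, so W_min = Q_H/COP = Q_H·ΔT/T_H.
W_min = 264000 × 11.40/295.70 = 10180 kJ.

10200 kJ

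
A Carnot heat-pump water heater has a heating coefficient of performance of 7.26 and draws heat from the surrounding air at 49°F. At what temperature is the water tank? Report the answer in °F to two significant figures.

130 °F

COP_HP = T_H/(T_H − T_C) rearranges to T_H = COP·T_C/(COP − 1).
With T_C = 282.59 K, T_H = 7.26 × 282.59/6.260 = 327.74 K.
Converting, 327.74 K = 130.26°F.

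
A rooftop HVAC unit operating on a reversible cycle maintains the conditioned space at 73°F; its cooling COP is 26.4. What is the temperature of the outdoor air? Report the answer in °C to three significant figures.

34.0 °C

COP_R = T_C/(T_H − T_C) gives T_H − T_C = T_C/COP.
With T_C = 295.93 K, T_H = 295.93 × (1 + 1/26.4) = 307.14 K.
Converting, 307.14 K = 33.99°C.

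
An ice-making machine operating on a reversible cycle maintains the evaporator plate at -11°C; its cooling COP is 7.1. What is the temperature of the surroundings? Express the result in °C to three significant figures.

25.9 °C

COP_R = T_C/(T_H − T_C) gives T_H − T_C = T_C/COP.
With T_C = 262.15 K, T_H = 262.15 × (1 + 1/7.1) = 299.07 K.
Converting, 299.07 K = 25.92°C.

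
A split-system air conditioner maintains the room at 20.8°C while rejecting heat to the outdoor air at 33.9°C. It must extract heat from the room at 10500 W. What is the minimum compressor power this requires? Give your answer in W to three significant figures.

468 W

In absolute terms T_C = 293.95 K and T_H = 307.05 K, so ΔT = 13.10 K.
COP_Carnot = T_C/ΔT = 293.95/13.10 = 22.44.
Ẇ_min = Q̇/COP_Carnot = 10500/22.44 = 467.9 W.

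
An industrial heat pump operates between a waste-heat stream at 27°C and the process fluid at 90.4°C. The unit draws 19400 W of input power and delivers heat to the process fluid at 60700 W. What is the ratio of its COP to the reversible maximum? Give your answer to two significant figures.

COP_actual = Q̇_H/Ẇ = 60700/19400 = 3.129.
In absolute terms T_C = 300.15 K and T_H = 363.55 K, so ΔT = 63.40 K.
COP_Carnot = T_H/ΔT = 363.55/63.40 = 5.734.
η_II = COP_actual/COP_Carnot = 3.129/5.734 = 0.5456.

0.55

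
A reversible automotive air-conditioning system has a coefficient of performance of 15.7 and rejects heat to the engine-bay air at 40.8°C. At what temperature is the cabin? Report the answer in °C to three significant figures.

For a Carnot refrigerator COP_R = T_C/(T_H − T_C), so T_C = COP·T_H/(1 + COP).
With T_H = 313.95 K, T_C = 15.7 × 313.95/16.70 = 295.15 K.
Converting, 295.15 K = 22.00°C.

22.0 °C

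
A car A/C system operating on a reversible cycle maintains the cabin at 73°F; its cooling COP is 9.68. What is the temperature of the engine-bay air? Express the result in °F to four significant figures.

128.0 °F

COP_R = T_C/(T_H − T_C) gives T_H − T_C = T_C/COP.
With T_C = 295.93 K, T_H = 295.93 × (1 + 1/9.68) = 326.50 K.
Converting, 326.50 K = 128.03°F.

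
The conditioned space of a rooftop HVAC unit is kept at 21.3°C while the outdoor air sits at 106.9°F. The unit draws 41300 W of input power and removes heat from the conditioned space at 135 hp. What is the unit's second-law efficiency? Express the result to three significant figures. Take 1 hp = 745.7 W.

0.168

Converting, Q̇_C = 135.0 hp = 100700 W, so COP_actual = Q̇_C/Ẇ = 100700/41300 = 2.438.
In absolute terms T_C = 294.45 K and T_H = 314.76 K, so ΔT = 20.31 K.
COP_Carnot = T_C/ΔT = 294.45/20.31 = 14.50.
η_II = COP_actual/COP_Carnot = 2.438/14.50 = 0.1681.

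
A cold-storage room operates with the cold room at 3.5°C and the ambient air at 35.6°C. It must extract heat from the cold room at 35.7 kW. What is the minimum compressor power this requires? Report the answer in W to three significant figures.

In absolute terms T_C = 276.65 K and T_H = 308.75 K, so ΔT = 32.10 K.
COP_Carnot = T_C/ΔT = 276.65/32.10 = 8.618.
Ẇ_min = Q̇/COP_Carnot = 35.70/8.618 = 4.142 kW = 4142 W.

4140 W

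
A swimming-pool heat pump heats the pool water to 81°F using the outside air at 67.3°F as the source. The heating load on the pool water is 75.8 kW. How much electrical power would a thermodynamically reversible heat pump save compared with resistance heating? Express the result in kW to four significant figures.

73.88 kW

In absolute terms T_C = 292.76 K and T_H = 300.37 K, so ΔT = 7.611 K.
COP_Carnot = T_H/ΔT = 300.37/7.611 = 39.46.
Resistance heating needs Ẇ_res = Q̇_H = 75.80 kW; the reversible heat pump needs only Ẇ_hp = Q̇_H/COP = 1.921 kW.
Saving = 75.80 − 1.921 = 73.88 kW.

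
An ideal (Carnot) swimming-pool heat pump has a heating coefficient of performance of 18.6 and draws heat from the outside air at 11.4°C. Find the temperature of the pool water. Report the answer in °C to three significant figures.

27.6 °C

COP_HP = T_H/(T_H − T_C) rearranges to T_H = COP·T_C/(COP − 1).
With T_C = 284.55 K, T_H = 18.6 × 284.55/17.60 = 300.72 K.
Converting, 300.72 K = 27.57°C.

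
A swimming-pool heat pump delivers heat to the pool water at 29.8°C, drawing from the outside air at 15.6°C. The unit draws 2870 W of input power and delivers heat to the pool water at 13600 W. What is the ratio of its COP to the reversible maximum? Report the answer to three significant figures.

COP_actual = Q̇_H/Ẇ = 13600/2870 = 4.739.
In absolute terms T_C = 288.75 K and T_H = 302.95 K, so ΔT = 14.20 K.
COP_Carnot = T_H/ΔT = 302.95/14.20 = 21.33.
η_II = COP_actual/COP_Carnot = 4.739/21.33 = 0.2221.

0.222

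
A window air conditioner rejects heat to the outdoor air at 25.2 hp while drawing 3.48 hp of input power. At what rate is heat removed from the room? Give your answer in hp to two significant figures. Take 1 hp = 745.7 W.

22 hp

For a cyclic device the first law requires Q̇_H = Q̇_C + Ẇ.
Q̇_C = Q̇_H − Ẇ = 21.72 hp.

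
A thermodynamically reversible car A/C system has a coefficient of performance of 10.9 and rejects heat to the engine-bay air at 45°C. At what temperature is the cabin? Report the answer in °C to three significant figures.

18.3 °C

For a Carnot refrigerator COP_R = T_C/(T_H − T_C), so T_C = COP·T_H/(1 + COP).
With T_H = 318.15 K, T_C = 10.9 × 318.15/11.90 = 291.41 K.
Converting, 291.41 K = 18.26°C.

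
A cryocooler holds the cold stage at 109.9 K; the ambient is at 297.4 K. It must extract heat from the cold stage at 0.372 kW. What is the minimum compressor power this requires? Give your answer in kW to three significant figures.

The reservoir spacing is ΔT = 297.4 − 109.9 = 187.5 K.
COP_Carnot = T_C/ΔT = 109.90/187.5 = 0.5861.
Ẇ_min = Q̇/COP_Carnot = 0.3720/0.5861 = 0.6347 kW.

0.635 kW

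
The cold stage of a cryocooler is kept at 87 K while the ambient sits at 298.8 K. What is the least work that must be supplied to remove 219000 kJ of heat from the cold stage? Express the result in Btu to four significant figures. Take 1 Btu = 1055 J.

The reservoir spacing is ΔT = 298.8 − 87 = 211.8 K.
The reversible limit is COP_R = T_C/ΔT = 0.4108, so W_min = Q_C/COP = Q_C·ΔT/T_C.
W_min = 219000 × 211.8/87.00 = 533200 kJ = 505400 Btu.

505400 Btu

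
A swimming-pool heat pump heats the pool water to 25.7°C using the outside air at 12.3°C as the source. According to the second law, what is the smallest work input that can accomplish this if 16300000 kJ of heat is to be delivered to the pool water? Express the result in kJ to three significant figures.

731000 kJ

In absolute terms T_C = 285.45 K and T_H = 298.85 K, so ΔT = 13.40 K.
The reversible limit is COP_HP = T_H/ΔT = 22.30, so W_min = Q_H/COP = Q_H·ΔT/T_H.
W_min = 16300000 × 13.40/298.85 = 730900 kJ.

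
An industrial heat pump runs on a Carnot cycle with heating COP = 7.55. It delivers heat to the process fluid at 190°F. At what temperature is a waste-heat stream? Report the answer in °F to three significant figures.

COP_HP = T_H/(T_H − T_C) gives T_H − T_C = T_H/COP.
With T_H = 360.93 K, T_C = 360.93 × (1 − 1/7.55) = 313.12 K.
Converting, 313.12 K = 103.95°F.

104 °F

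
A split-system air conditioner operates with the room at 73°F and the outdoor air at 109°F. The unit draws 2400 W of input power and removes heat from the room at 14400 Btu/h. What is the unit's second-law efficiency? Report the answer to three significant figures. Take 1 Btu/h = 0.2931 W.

0.119

Converting, Q̇_C = 14400 Btu/h = 4221 W, so COP_actual = Q̇_C/Ẇ = 4221/2400 = 1.759.
In absolute terms T_C = 295.93 K and T_H = 315.93 K, so ΔT = 20.00 K.
COP_Carnot = T_C/ΔT = 295.93/20.00 = 14.80.
η_II = COP_actual/COP_Carnot = 1.759/14.80 = 0.1189.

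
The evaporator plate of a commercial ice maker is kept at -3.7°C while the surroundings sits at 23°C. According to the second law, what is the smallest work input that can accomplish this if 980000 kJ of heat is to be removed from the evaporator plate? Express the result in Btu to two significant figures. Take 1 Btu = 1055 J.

92000 Btu

In absolute terms T_C = 269.45 K and T_H = 296.15 K, so ΔT = 26.70 K.
The reversible limit is COP_R = T_C/ΔT = 10.09, so W_min = Q_C/COP = Q_C·ΔT/T_C.
W_min = 980000 × 26.70/269.45 = 97110 kJ = 92050 Btu.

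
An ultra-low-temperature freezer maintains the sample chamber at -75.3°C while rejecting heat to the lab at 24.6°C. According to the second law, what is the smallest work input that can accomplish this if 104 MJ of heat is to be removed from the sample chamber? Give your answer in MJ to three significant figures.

In absolute terms T_C = 197.85 K and T_H = 297.75 K, so ΔT = 99.90 K.
The reversible limit is COP_R = T_C/ΔT = 1.980, so W_min = Q_C/COP = Q_C·ΔT/T_C.
W_min = 104.0 × 99.90/197.85 = 52.51 MJ.

52.5 MJ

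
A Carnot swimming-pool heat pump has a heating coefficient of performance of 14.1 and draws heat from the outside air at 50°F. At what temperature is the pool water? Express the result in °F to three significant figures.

88.9 °F

COP_HP = T_H/(T_H − T_C) rearranges to T_H = COP·T_C/(COP − 1).
With T_C = 283.15 K, T_H = 14.1 × 283.15/13.10 = 304.76 K.
Converting, 304.76 K = 88.91°F.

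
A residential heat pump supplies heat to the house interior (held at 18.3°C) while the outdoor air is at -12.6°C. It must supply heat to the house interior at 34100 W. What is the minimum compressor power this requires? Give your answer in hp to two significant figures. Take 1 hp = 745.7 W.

4.8 hp

In absolute terms T_C = 260.55 K and T_H = 291.45 K, so ΔT = 30.90 K.
COP_Carnot = T_H/ΔT = 291.45/30.90 = 9.432.
Ẇ_min = Q̇/COP_Carnot = 34100/9.432 = 3615 W = 4.848 hp.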